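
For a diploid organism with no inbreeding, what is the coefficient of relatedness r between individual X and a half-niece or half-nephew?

Each parent–offspring link contributes a factor of 1/2, and independent paths through distinct common ancestors add.
Half-aunt/uncle↔niece/nephew: one path of length 3: r = (1/2)^3 = 1/8.

0.125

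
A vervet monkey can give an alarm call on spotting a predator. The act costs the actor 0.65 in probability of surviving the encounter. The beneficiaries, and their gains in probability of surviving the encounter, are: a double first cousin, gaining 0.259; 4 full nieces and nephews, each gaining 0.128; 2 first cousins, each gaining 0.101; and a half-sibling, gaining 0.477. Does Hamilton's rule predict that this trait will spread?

No

Hamilton's rule: the trait is favored when the sum of r·B over every recipient exceeds the actor's cost C.
r to a double first cousin = 1/4 (double first cousins share both grandparent pairs — four paths of length 4: r = 4·(1/2)^4 = 1/4).
r to a full niece or nephew = 1/4 (full aunt/uncle↔niece/nephew: two paths of length 3 through the shared grandparent pair: r = 2·(1/2)^3 = 1/4).
r to a first cousin = 1/8 (first cousins share one grandparent pair — two paths of length 4: r = 2·(1/2)^4 = 1/8).
r to a half-sibling = 1/4 (half-sibs share one parent — one path of length 2: r = (1/2)^2 = 1/4).
Summing one r·B term per recipient: 1·0.25·0.259 + 4·0.25·0.128 + 2·0.125·0.101 + 1·0.25·0.477 = 0.33725.
0.33725 < 0.65: the indirect benefit is less than the cost.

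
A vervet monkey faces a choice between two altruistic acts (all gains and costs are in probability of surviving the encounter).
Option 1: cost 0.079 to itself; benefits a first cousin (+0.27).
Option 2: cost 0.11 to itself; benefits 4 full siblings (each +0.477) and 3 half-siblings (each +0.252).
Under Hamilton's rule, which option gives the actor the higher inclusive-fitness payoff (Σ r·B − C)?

Option 2

Option 1: r to a first cousin = 0.125.
Option 1: Σ r·B − C = (1·0.125·0.27) − 0.079 = -0.04525.
Option 2: r to a full sibling = 0.5.
Option 2: r to a half-sibling = 0.25.
Option 2: Σ r·B − C = (4·0.5·0.477 + 3·0.25·0.252) − 0.11 = 1.033.
Option 2 has the higher net inclusive-fitness payoff.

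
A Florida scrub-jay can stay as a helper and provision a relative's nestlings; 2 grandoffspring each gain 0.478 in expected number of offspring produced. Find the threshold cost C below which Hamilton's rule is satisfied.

r to a grandoffspring = 0.25 (two parent–offspring links: r = (1/2)^2 = 1/4).
Hamilton's rule: n·r·B > C, so the trait is favored while C < n·r·B = 2·0.25·0.478 = 0.239.

0.239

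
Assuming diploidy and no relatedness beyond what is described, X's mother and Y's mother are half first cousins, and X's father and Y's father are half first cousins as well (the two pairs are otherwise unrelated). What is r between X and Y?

0.03125

Relatedness sums over independent paths through distinct common ancestors.
X and Y are related in two ways: half second cousins through their mothers (r = 1/64) and half second cousins through their fathers (r = 1/64).
r = 1/64 + 1/64 = 0.03125.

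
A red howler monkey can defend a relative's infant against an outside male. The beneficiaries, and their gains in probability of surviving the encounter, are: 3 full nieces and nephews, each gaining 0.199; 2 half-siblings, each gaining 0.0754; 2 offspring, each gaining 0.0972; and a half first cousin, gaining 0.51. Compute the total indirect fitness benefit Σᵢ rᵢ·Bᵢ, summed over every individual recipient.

0.316025

r to a full niece or nephew = 0.25 (full aunt/uncle↔niece/nephew: two paths of length 3 through the shared grandparent pair: r = 2·(1/2)^3 = 1/4).
r to a half-sibling = 1/4 (half-sibs share one parent — one path of length 2: r = (1/2)^2 = 1/4).
r to an offspring = 0.5 (one parent–offspring link: r = (1/2)^1 = 1/2).
r to a half first cousin = 0.0625 (half first cousins share one grandparent — one path of length 4: r = (1/2)^4 = 1/16).
Summing one r·B term per recipient: 3·0.25·0.199 + 2·0.25·0.0754 + 2·0.5·0.0972 + 1·0.0625·0.51 = 0.316025.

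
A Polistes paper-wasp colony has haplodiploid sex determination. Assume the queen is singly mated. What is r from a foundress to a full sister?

0.75

Haplodiploid full sisters inherit their father's entire haploid genome identically (contributing 1/2) and on average half of their mother's contribution (1/2 · 1/2 = 1/4); r = 1/2 + 1/4 = 3/4.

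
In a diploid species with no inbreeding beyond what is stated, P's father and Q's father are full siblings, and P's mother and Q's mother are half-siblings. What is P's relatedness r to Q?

Independent pedigree routes through distinct common ancestors add.
P and Q are related in two ways: first cousins through their fathers (r = 1/8) and half first cousins through their mothers (r = 1/16).
r = 1/8 + 1/16 = 0.1875.

0.1875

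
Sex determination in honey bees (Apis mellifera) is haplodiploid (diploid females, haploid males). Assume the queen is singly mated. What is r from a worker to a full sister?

0.75

Haplodiploid full sisters inherit their father's entire haploid genome identically (contributing 1/2) and on average half of their mother's contribution (1/2 · 1/2 = 1/4); r = 1/2 + 1/4 = 3/4.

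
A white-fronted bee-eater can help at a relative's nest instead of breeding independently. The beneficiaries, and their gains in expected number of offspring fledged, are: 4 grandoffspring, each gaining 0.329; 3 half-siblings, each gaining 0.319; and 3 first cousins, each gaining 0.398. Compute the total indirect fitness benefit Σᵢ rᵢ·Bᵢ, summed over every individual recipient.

r to a grandoffspring = 0.25 (two parent–offspring links: r = (1/2)^2 = 1/4).
r to a half-sibling = 0.25 (half-sibs share one parent — one path of length 2: r = (1/2)^2 = 1/4).
r to a first cousin = 0.125 (first cousins share one grandparent pair — two paths of length 4: r = 2·(1/2)^4 = 1/8).
Summing one r·B term per recipient: 4·0.25·0.329 + 3·0.25·0.319 + 3·0.125·0.398 = 0.7175.

0.7175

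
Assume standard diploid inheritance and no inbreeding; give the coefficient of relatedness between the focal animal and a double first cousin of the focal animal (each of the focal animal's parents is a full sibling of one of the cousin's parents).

0.25

Each parent–offspring link contributes a factor of 1/2, and independent paths through distinct common ancestors add.
Double first cousins share both grandparent pairs — four paths of length 4: r = 4·(1/2)^4 = 1/4.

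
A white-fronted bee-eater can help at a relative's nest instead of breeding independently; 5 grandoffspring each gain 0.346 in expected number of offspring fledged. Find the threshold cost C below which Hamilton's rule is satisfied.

0.4325

r to a grandoffspring = 0.25 (two parent–offspring links: r = (1/2)^2 = 1/4).
Hamilton's rule: n·r·B > C, so the trait is favored while C < n·r·B = 5·0.25·0.346 = 0.4325.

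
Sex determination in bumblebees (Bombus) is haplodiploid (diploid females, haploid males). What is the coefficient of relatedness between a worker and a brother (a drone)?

0.25

Her haploid brother carries none of their father's genes and a random half of their mother's genome; that half matches the maternal half of her own genome with probability 1/2: r = 1/2 · 1/2 = 1/4.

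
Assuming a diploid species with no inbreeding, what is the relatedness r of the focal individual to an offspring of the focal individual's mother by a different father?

Each parent–offspring link contributes a factor of 1/2, and independent paths through distinct common ancestors add.
Half-sibs share one parent — one path of length 2: r = (1/2)^2 = 1/4.

0.25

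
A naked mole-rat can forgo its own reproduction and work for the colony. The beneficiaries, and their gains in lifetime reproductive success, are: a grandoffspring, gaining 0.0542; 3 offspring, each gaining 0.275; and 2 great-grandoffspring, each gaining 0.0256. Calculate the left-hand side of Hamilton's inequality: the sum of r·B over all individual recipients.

0.43245

r to a grandoffspring = 0.25 (two parent–offspring links: r = (1/2)^2 = 1/4).
r to an offspring = 0.5 (one parent–offspring link: r = (1/2)^1 = 1/2).
r to a great-grandoffspring = 1/8 (three parent–offspring links: r = (1/2)^3 = 1/8).
Summing one r·B term per recipient: 1·0.25·0.0542 + 3·0.5·0.275 + 2·0.125·0.0256 = 0.43245.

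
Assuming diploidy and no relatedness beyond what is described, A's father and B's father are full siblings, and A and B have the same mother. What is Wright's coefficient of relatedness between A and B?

Relatedness sums over independent paths through distinct common ancestors.
A and B are related in two ways: first cousins through their fathers (r = 1/8) and half-sibs through their shared mother (r = 1/4).
r = 1/8 + 1/4 = 0.375.

0.375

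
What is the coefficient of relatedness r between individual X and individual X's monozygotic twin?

1

Each parent–offspring link contributes a factor of 1/2, and independent paths through distinct common ancestors add.
Monozygotic twins share every allele identical by descent: r = 1.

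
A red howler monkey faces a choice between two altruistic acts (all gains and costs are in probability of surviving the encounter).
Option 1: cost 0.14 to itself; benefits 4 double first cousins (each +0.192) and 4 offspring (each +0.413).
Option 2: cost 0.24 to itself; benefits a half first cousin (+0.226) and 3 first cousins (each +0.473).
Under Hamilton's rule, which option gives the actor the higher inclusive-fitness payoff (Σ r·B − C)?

Option 1

Option 1: r to a double first cousin = 0.25.
Option 1: r to an offspring = 0.5.
Option 1: Σ r·B − C = (4·0.25·0.192 + 4·0.5·0.413) − 0.14 = 0.878.
Option 2: r to a half first cousin = 0.0625.
Option 2: r to a first cousin = 0.125.
Option 2: Σ r·B − C = (1·0.0625·0.226 + 3·0.125·0.473) − 0.24 = -0.0485.
Option 1 has the higher net inclusive-fitness payoff.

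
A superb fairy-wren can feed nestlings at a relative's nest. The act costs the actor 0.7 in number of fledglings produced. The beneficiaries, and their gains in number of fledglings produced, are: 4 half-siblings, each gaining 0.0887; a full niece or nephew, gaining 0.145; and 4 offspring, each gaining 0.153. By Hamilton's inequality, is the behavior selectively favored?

No

Hamilton's rule: the trait is favored when the sum of r·B over every recipient exceeds the actor's cost C.
r to a half-sibling = 1/4 (half-sibs share one parent — one path of length 2: r = (1/2)^2 = 1/4).
r to a full niece or nephew = 1/4 (full aunt/uncle↔niece/nephew: two paths of length 3 through the shared grandparent pair: r = 2·(1/2)^3 = 1/4).
r to an offspring = 1/2 (one parent–offspring link: r = (1/2)^1 = 1/2).
Summing one r·B term per recipient: 4·0.25·0.0887 + 1·0.25·0.145 + 4·0.5·0.153 = 0.43095.
0.43095 < 0.7: the indirect benefit is less than the cost.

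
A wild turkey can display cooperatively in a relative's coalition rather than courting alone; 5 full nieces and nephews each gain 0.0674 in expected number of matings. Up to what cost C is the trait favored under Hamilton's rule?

r to a full niece or nephew = 0.25 (full aunt/uncle↔niece/nephew: two paths of length 3 through the shared grandparent pair: r = 2·(1/2)^3 = 1/4).
Hamilton's rule: n·r·B > C, so the trait is favored while C < n·r·B = 5·0.25·0.0674 = 0.08425.

0.08425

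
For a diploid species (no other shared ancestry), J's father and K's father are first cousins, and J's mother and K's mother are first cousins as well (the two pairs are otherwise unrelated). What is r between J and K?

0.0625

Relatedness sums over independent paths through distinct common ancestors.
J and K are related in two ways: second cousins through their fathers (r = 1/32) and second cousins through their mothers (r = 1/32).
r = 1/32 + 1/32 = 1/16 = 0.0625.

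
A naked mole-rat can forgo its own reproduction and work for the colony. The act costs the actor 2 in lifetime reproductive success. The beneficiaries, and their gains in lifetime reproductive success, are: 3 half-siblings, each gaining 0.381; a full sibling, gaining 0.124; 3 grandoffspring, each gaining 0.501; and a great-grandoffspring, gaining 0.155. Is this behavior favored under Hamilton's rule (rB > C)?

No

Hamilton's rule: the trait is favored when the sum of r·B over every recipient exceeds the actor's cost C.
r to a half-sibling = 1/4 (half-sibs share one parent — one path of length 2: r = (1/2)^2 = 1/4).
r to a full sibling = 0.5 (full sibs share both parents — two paths of length 2: r = 2·(1/2)^2 = 1/2).
r to a grandoffspring = 1/4 (two parent–offspring links: r = (1/2)^2 = 1/4).
r to a great-grandoffspring = 0.125 (three parent–offspring links: r = (1/2)^3 = 1/8).
Summing one r·B term per recipient: 3·0.25·0.381 + 1·0.5·0.124 + 3·0.25·0.501 + 1·0.125·0.155 = 0.742875.
0.742875 < 2: the indirect benefit is less than the cost.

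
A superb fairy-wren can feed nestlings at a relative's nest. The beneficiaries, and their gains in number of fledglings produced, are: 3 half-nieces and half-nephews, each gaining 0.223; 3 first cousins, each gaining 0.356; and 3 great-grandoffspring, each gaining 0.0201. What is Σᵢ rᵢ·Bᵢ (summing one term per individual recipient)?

0.2246625

r to a half-niece or half-nephew = 0.125 (half-aunt/uncle↔niece/nephew: one path of length 3: r = (1/2)^3 = 1/8).
r to a first cousin = 1/8 (first cousins share one grandparent pair — two paths of length 4: r = 2·(1/2)^4 = 1/8).
r to a great-grandoffspring = 1/8 (three parent–offspring links: r = (1/2)^3 = 1/8).
Summing one r·B term per recipient: 3·0.125·0.223 + 3·0.125·0.356 + 3·0.125·0.0201 = 0.2246625.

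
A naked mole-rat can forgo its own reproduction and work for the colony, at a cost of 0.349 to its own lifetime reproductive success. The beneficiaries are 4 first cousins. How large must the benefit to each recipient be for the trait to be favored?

0.698

r to a first cousin = 1/8 (first cousins share one grandparent pair — two paths of length 4: r = 2·(1/2)^4 = 1/8).
Hamilton's rule with n recipients of equal r: n·r·B > C, so B > C/(n·r) = 0.349/(4·0.125) = 0.698.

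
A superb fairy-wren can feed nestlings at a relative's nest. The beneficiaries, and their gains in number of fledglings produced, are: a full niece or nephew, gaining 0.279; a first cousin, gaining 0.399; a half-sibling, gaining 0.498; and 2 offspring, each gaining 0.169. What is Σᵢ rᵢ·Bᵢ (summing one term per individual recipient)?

r to a full niece or nephew = 0.25 (full aunt/uncle↔niece/nephew: two paths of length 3 through the shared grandparent pair: r = 2·(1/2)^3 = 1/4).
r to a first cousin = 1/8 (first cousins share one grandparent pair — two paths of length 4: r = 2·(1/2)^4 = 1/8).
r to a half-sibling = 0.25 (half-sibs share one parent — one path of length 2: r = (1/2)^2 = 1/4).
r to an offspring = 1/2 (one parent–offspring link: r = (1/2)^1 = 1/2).
Summing one r·B term per recipient: 1·0.25·0.279 + 1·0.125·0.399 + 1·0.25·0.498 + 2·0.5·0.169 = 0.413125.

0.413125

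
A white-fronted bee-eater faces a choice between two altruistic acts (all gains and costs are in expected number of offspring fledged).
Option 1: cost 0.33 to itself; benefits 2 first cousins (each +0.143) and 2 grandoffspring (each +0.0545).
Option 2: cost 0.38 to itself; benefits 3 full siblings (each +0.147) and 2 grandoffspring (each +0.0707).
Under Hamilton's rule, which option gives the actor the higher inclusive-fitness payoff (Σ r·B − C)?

Option 1: r to a first cousin = 0.125.
Option 1: r to a grandoffspring = 0.25.
Option 1: Σ r·B − C = (2·0.125·0.143 + 2·0.25·0.0545) − 0.33 = -0.267.
Option 2: r to a full sibling = 0.5.
Option 2: r to a grandoffspring = 0.25.
Option 2: Σ r·B − C = (3·0.5·0.147 + 2·0.25·0.0707) − 0.38 = -0.12415.
Option 2 has the higher net inclusive-fitness payoff.

Option 2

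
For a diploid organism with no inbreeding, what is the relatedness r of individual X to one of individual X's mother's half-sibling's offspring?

0.0625

Each parent–offspring link contributes a factor of 1/2, and independent paths through distinct common ancestors add.
Half first cousins share one grandparent — one path of length 4: r = (1/2)^4 = 1/16.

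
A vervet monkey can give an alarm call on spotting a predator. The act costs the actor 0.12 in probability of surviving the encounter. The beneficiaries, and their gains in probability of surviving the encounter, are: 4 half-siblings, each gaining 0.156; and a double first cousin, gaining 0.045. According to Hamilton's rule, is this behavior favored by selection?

Hamilton's rule: the trait is favored when the sum of r·B over every recipient exceeds the actor's cost C.
r to a half-sibling = 0.25 (half-sibs share one parent — one path of length 2: r = (1/2)^2 = 1/4).
r to a double first cousin = 0.25 (double first cousins share both grandparent pairs — four paths of length 4: r = 4·(1/2)^4 = 1/4).
Summing one r·B term per recipient: 4·0.25·0.156 + 1·0.25·0.045 = 0.16725.
0.16725 > 0.12: the indirect benefit exceeds the cost.

Yes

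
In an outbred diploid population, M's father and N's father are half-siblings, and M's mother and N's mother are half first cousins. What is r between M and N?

With two independent routes of shared ancestry, r is the sum of the two contributions.
M and N are related in two ways: half first cousins through their fathers (r = 1/16) and half second cousins through their mothers (r = 1/64).
r = 1/16 + 1/64 = 5/64 = 0.078125.

0.078125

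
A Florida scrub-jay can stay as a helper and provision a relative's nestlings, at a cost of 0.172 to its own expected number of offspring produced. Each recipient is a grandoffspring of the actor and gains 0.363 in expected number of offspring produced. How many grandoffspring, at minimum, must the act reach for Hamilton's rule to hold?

r to a grandoffspring = 0.25 (two parent–offspring links: r = (1/2)^2 = 1/4).
Hamilton's rule: n·r·B > C  ⇒  n > C/(r·B) = 0.172/(0.25·0.363) = 1.895.
The smallest integer exceeding 1.895 is 2.

2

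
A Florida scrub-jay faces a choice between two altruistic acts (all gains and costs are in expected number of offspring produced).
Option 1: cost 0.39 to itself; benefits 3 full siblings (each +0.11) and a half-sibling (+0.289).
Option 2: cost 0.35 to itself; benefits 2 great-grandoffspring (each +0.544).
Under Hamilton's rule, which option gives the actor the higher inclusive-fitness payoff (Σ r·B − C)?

Option 1: r to a full sibling = 0.5.
Option 1: r to a half-sibling = 0.25.
Option 1: Σ r·B − C = (3·0.5·0.11 + 1·0.25·0.289) − 0.39 = -0.15275.
Option 2: r to a great-grandoffspring = 0.125.
Option 2: Σ r·B − C = (2·0.125·0.544) − 0.35 = -0.214.
Option 1 has the higher net inclusive-fitness payoff.

Option 1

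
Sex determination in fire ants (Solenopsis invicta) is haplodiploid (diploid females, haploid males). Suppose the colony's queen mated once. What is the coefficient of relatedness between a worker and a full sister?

Haplodiploid full sisters inherit their father's entire haploid genome identically (contributing 1/2) and on average half of their mother's contribution (1/2 · 1/2 = 1/4); r = 1/2 + 1/4 = 3/4.

0.75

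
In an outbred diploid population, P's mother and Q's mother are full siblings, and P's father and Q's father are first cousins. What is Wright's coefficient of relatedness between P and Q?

0.15625

Independent pedigree routes through distinct common ancestors add.
P and Q are related in two ways: first cousins through their mothers (r = 1/8) and second cousins through their fathers (r = 1/32).
r = 1/8 + 1/32 = 0.15625.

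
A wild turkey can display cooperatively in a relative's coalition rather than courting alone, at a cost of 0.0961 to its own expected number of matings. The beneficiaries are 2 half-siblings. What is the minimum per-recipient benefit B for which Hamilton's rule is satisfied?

r to a half-sibling = 1/4 (half-sibs share one parent — one path of length 2: r = (1/2)^2 = 1/4).
Hamilton's rule with n recipients of equal r: n·r·B > C, so B > C/(n·r) = 0.0961/(2·0.25) = 0.1922.

0.1922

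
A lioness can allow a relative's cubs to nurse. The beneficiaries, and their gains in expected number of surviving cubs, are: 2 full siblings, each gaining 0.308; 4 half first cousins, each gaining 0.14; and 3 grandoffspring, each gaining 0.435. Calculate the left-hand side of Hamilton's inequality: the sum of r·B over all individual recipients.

0.66925

r to a full sibling = 0.5 (full sibs share both parents — two paths of length 2: r = 2·(1/2)^2 = 1/2).
r to a half first cousin = 1/16 (half first cousins share one grandparent — one path of length 4: r = (1/2)^4 = 1/16).
r to a grandoffspring = 1/4 (two parent–offspring links: r = (1/2)^2 = 1/4).
Summing one r·B term per recipient: 2·0.5·0.308 + 4·0.0625·0.14 + 3·0.25·0.435 = 0.66925.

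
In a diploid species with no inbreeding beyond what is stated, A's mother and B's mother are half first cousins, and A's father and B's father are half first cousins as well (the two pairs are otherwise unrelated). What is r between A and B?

Relatedness sums over independent paths through distinct common ancestors.
A and B are related in two ways: half second cousins through their mothers (r = 1/64) and half second cousins through their fathers (r = 1/64).
r = 1/64 + 1/64 = 0.03125.

0.03125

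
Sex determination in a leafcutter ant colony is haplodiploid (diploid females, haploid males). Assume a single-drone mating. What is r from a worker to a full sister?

Haplodiploid full sisters inherit their father's entire haploid genome identically (contributing 1/2) and on average half of their mother's contribution (1/2 · 1/2 = 1/4); r = 1/2 + 1/4 = 3/4.

0.75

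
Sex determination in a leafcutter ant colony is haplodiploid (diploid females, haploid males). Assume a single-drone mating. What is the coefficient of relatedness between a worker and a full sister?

0.75

Haplodiploid full sisters inherit their father's entire haploid genome identically (contributing 1/2) and on average half of their mother's contribution (1/2 · 1/2 = 1/4); r = 1/2 + 1/4 = 3/4.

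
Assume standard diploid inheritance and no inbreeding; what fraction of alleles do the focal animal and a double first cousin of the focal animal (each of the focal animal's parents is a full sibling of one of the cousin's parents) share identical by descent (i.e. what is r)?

0.25

Each parent–offspring link contributes a factor of 1/2, and independent paths through distinct common ancestors add.
Double first cousins share both grandparent pairs — four paths of length 4: r = 4·(1/2)^4 = 1/4.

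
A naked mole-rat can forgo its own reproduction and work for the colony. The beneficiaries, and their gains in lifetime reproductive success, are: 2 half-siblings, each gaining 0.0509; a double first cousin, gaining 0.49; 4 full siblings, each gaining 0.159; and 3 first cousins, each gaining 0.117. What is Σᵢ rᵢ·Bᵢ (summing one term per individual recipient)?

0.509825

r to a half-sibling = 1/4 (half-sibs share one parent — one path of length 2: r = (1/2)^2 = 1/4).
r to a double first cousin = 1/4 (double first cousins share both grandparent pairs — four paths of length 4: r = 4·(1/2)^4 = 1/4).
r to a full sibling = 0.5 (full sibs share both parents — two paths of length 2: r = 2·(1/2)^2 = 1/2).
r to a first cousin = 1/8 (first cousins share one grandparent pair — two paths of length 4: r = 2·(1/2)^4 = 1/8).
Summing one r·B term per recipient: 2·0.25·0.0509 + 1·0.25·0.49 + 4·0.5·0.159 + 3·0.125·0.117 = 0.509825.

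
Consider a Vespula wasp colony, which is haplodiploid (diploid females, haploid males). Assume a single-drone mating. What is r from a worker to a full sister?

Haplodiploid full sisters inherit their father's entire haploid genome identically (contributing 1/2) and on average half of their mother's contribution (1/2 · 1/2 = 1/4); r = 1/2 + 1/4 = 3/4.

0.75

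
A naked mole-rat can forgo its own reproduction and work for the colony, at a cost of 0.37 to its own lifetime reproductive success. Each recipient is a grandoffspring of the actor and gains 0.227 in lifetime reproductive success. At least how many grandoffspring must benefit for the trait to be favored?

r to a grandoffspring = 0.25 (two parent–offspring links: r = (1/2)^2 = 1/4).
Hamilton's rule: n·r·B > C  ⇒  n > C/(r·B) = 0.37/(0.25·0.227) = 6.52.
The smallest integer exceeding 6.52 is 7.

7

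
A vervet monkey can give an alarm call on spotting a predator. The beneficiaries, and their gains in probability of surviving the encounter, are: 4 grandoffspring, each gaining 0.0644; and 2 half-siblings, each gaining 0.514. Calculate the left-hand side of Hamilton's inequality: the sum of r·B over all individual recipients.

0.3214

r to a grandoffspring = 0.25 (two parent–offspring links: r = (1/2)^2 = 1/4).
r to a half-sibling = 0.25 (half-sibs share one parent — one path of length 2: r = (1/2)^2 = 1/4).
Summing one r·B term per recipient: 4·0.25·0.0644 + 2·0.25·0.514 = 0.3214.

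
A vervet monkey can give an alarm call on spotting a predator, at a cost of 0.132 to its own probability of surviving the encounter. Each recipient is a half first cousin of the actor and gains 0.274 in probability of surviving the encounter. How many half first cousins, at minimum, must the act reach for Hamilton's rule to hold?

r to a half first cousin = 1/16 (half first cousins share one grandparent — one path of length 4: r = (1/2)^4 = 1/16).
Hamilton's rule: n·r·B > C  ⇒  n > C/(r·B) = 0.132/(0.0625·0.274) = 7.708.
The smallest integer exceeding 7.708 is 8.

8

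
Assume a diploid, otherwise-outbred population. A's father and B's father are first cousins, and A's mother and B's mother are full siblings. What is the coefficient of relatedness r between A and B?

Relatedness sums over independent paths through distinct common ancestors.
A and B are related in two ways: second cousins through their fathers (r = 1/32) and first cousins through their mothers (r = 1/8).
r = 1/32 + 1/8 = 5/32 = 0.15625.

0.15625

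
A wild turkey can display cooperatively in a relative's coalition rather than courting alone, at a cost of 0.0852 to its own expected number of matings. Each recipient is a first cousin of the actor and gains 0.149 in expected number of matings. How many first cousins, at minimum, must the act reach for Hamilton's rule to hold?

5

r to a first cousin = 1/8 (first cousins share one grandparent pair — two paths of length 4: r = 2·(1/2)^4 = 1/8).
Hamilton's rule: n·r·B > C  ⇒  n > C/(r·B) = 0.0852/(0.125·0.149) = 4.574.
The smallest integer exceeding 4.574 is 5.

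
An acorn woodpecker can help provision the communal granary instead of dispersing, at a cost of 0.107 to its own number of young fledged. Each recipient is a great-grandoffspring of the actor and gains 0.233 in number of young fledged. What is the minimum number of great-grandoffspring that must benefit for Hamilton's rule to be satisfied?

4

r to a great-grandoffspring = 0.125 (three parent–offspring links: r = (1/2)^3 = 1/8).
Hamilton's rule: n·r·B > C  ⇒  n > C/(r·B) = 0.107/(0.125·0.233) = 3.674.
The smallest integer exceeding 3.674 is 4.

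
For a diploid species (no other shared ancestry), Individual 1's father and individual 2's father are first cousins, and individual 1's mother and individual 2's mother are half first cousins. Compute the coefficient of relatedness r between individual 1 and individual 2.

Relatedness sums over independent paths through distinct common ancestors.
Individual 1 and individual 2 are related in two ways: second cousins through their fathers (r = 1/32) and half second cousins through their mothers (r = 1/64).
r = 1/32 + 1/64 = 3/64 = 0.046875.

0.046875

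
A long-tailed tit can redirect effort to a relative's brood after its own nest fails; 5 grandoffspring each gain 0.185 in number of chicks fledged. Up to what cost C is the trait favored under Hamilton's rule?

0.23125

r to a grandoffspring = 1/4 (two parent–offspring links: r = (1/2)^2 = 1/4).
Hamilton's rule: n·r·B > C, so the trait is favored while C < n·r·B = 5·0.25·0.185 = 0.23125.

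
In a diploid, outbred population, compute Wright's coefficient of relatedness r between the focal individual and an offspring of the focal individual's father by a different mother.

Each parent–offspring link contributes a factor of 1/2, and independent paths through distinct common ancestors add.
Half-sibs share one parent — one path of length 2: r = (1/2)^2 = 1/4.

0.25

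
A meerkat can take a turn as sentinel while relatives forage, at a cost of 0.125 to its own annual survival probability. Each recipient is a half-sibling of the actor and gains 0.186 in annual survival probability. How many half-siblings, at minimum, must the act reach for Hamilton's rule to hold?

3

r to a half-sibling = 0.25 (half-sibs share one parent — one path of length 2: r = (1/2)^2 = 1/4).
Hamilton's rule: n·r·B > C  ⇒  n > C/(r·B) = 0.125/(0.25·0.186) = 2.688.
The smallest integer exceeding 2.688 is 3.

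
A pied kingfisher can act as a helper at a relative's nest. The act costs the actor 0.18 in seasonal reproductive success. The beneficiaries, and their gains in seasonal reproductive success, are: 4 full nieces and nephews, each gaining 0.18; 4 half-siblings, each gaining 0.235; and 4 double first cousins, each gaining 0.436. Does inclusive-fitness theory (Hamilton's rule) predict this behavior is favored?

Yes

Hamilton's rule: the trait is favored when the sum of r·B over every recipient exceeds the actor's cost C.
r to a full niece or nephew = 1/4 (full aunt/uncle↔niece/nephew: two paths of length 3 through the shared grandparent pair: r = 2·(1/2)^3 = 1/4).
r to a half-sibling = 1/4 (half-sibs share one parent — one path of length 2: r = (1/2)^2 = 1/4).
r to a double first cousin = 1/4 (double first cousins share both grandparent pairs — four paths of length 4: r = 4·(1/2)^4 = 1/4).
Summing one r·B term per recipient: 4·0.25·0.18 + 4·0.25·0.235 + 4·0.25·0.436 = 0.851.
0.851 > 0.18: the indirect benefit exceeds the cost.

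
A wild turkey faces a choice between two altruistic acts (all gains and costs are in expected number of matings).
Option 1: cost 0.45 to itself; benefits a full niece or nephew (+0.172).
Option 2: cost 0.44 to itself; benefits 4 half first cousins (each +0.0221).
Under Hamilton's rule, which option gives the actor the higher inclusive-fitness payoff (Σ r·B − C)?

Option 1

Option 1: r to a full niece or nephew = 0.25.
Option 1: Σ r·B − C = (1·0.25·0.172) − 0.45 = -0.407.
Option 2: r to a half first cousin = 0.0625.
Option 2: Σ r·B − C = (4·0.0625·0.0221) − 0.44 = -0.434475.
Option 1 has the higher net inclusive-fitness payoff.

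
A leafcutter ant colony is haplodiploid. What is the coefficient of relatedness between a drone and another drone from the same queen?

Haploid brothers each carry a random half of the queen's diploid genome, so on average they share half: r = 1/2.

0.5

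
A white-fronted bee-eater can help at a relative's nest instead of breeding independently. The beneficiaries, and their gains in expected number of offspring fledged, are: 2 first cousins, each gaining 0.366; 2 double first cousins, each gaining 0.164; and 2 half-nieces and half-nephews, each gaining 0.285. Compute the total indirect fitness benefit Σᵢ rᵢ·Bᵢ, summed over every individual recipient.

0.24475

r to a first cousin = 0.125 (first cousins share one grandparent pair — two paths of length 4: r = 2·(1/2)^4 = 1/8).
r to a double first cousin = 0.25 (double first cousins share both grandparent pairs — four paths of length 4: r = 4·(1/2)^4 = 1/4).
r to a half-niece or half-nephew = 0.125 (half-aunt/uncle↔niece/nephew: one path of length 3: r = (1/2)^3 = 1/8).
Summing one r·B term per recipient: 2·0.125·0.366 + 2·0.25·0.164 + 2·0.125·0.285 = 0.24475.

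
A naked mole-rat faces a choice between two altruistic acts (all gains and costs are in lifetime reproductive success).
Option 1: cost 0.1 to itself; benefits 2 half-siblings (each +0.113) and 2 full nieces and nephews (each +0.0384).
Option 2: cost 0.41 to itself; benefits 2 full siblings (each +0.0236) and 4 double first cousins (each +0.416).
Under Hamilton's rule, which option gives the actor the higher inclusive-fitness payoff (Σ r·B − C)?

Option 2

Option 1: r to a half-sibling = 0.25.
Option 1: r to a full niece or nephew = 0.25.
Option 1: Σ r·B − C = (2·0.25·0.113 + 2·0.25·0.0384) − 0.1 = -0.0243.
Option 2: r to a full sibling = 0.5.
Option 2: r to a double first cousin = 0.25.
Option 2: Σ r·B − C = (2·0.5·0.0236 + 4·0.25·0.416) − 0.41 = 0.0296.
Option 2 has the higher net inclusive-fitness payoff.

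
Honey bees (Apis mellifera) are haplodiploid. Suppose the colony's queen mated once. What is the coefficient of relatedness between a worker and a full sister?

0.75

Haplodiploid full sisters inherit their father's entire haploid genome identically (contributing 1/2) and on average half of their mother's contribution (1/2 · 1/2 = 1/4); r = 1/2 + 1/4 = 3/4.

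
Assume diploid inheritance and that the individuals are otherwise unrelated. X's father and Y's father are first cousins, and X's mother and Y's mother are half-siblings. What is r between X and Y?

0.09375

With two independent routes of shared ancestry, r is the sum of the two contributions.
X and Y are related in two ways: second cousins through their fathers (r = 1/32) and half first cousins through their mothers (r = 1/16).
r = 1/32 + 1/16 = 0.09375.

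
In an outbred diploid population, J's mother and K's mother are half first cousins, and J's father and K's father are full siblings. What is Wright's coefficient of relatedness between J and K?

Relatedness sums over independent paths through distinct common ancestors.
J and K are related in two ways: half second cousins through their mothers (r = 1/64) and first cousins through their fathers (r = 1/8).
r = 1/64 + 1/8 = 0.140625.

0.140625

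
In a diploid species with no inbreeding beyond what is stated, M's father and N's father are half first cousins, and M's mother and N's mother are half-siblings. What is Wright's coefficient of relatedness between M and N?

With two independent routes of shared ancestry, r is the sum of the two contributions.
M and N are related in two ways: half second cousins through their fathers (r = 1/64) and half first cousins through their mothers (r = 1/16).
r = 1/64 + 1/16 = 5/64 = 0.078125.

0.078125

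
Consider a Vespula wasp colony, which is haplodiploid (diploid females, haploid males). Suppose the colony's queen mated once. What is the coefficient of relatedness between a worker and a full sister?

0.75

Haplodiploid full sisters inherit their father's entire haploid genome identically (contributing 1/2) and on average half of their mother's contribution (1/2 · 1/2 = 1/4); r = 1/2 + 1/4 = 3/4.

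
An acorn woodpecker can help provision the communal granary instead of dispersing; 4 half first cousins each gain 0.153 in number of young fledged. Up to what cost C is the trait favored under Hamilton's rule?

r to a half first cousin = 0.0625 (half first cousins share one grandparent — one path of length 4: r = (1/2)^4 = 1/16).
Hamilton's rule: n·r·B > C, so the trait is favored while C < n·r·B = 4·0.0625·0.153 = 0.03825.

0.03825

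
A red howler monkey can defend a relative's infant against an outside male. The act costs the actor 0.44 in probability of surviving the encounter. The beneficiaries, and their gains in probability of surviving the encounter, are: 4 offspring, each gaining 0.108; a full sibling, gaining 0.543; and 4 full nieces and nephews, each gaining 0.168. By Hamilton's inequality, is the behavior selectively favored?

Yes

Hamilton's rule: the trait is favored when the sum of r·B over every recipient exceeds the actor's cost C.
r to an offspring = 1/2 (one parent–offspring link: r = (1/2)^1 = 1/2).
r to a full sibling = 0.5 (full sibs share both parents — two paths of length 2: r = 2·(1/2)^2 = 1/2).
r to a full niece or nephew = 1/4 (full aunt/uncle↔niece/nephew: two paths of length 3 through the shared grandparent pair: r = 2·(1/2)^3 = 1/4).
Summing one r·B term per recipient: 4·0.5·0.108 + 1·0.5·0.543 + 4·0.25·0.168 = 0.6555.
0.6555 > 0.44: the indirect benefit exceeds the cost.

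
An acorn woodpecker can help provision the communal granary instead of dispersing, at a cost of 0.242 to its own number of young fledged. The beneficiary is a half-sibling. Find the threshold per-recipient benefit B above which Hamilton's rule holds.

r to a half-sibling = 1/4 (half-sibs share one parent — one path of length 2: r = (1/2)^2 = 1/4).
Hamilton's rule with n recipients of equal r: n·r·B > C, so B > C/(n·r) = 0.242/(1·0.25) = 0.968.

0.968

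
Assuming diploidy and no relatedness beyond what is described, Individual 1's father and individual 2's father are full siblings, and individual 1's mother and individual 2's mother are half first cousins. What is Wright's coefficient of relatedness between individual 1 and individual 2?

Relatedness sums over independent paths through distinct common ancestors.
Individual 1 and individual 2 are related in two ways: first cousins through their fathers (r = 1/8) and half second cousins through their mothers (r = 1/64).
r = 1/8 + 1/64 = 9/64 = 0.140625.

0.140625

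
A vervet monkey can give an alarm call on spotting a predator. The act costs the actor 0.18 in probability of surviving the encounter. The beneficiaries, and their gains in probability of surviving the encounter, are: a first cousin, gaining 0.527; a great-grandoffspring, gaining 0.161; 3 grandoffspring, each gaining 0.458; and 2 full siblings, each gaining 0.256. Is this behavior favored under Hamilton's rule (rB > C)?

Yes

Hamilton's rule: the trait is favored when the sum of r·B over every recipient exceeds the actor's cost C.
r to a first cousin = 1/8 (first cousins share one grandparent pair — two paths of length 4: r = 2·(1/2)^4 = 1/8).
r to a great-grandoffspring = 1/8 (three parent–offspring links: r = (1/2)^3 = 1/8).
r to a grandoffspring = 0.25 (two parent–offspring links: r = (1/2)^2 = 1/4).
r to a full sibling = 0.5 (full sibs share both parents — two paths of length 2: r = 2·(1/2)^2 = 1/2).
Summing one r·B term per recipient: 1·0.125·0.527 + 1·0.125·0.161 + 3·0.25·0.458 + 2·0.5·0.256 = 0.6855.
0.6855 > 0.18: the indirect benefit exceeds the cost.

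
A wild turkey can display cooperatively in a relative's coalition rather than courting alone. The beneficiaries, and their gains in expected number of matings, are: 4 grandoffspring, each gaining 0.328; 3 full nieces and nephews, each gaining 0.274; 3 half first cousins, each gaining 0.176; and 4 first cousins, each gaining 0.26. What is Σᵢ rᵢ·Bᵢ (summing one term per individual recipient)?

r to a grandoffspring = 0.25 (two parent–offspring links: r = (1/2)^2 = 1/4).
r to a full niece or nephew = 0.25 (full aunt/uncle↔niece/nephew: two paths of length 3 through the shared grandparent pair: r = 2·(1/2)^3 = 1/4).
r to a half first cousin = 0.0625 (half first cousins share one grandparent — one path of length 4: r = (1/2)^4 = 1/16).
r to a first cousin = 0.125 (first cousins share one grandparent pair — two paths of length 4: r = 2·(1/2)^4 = 1/8).
Summing one r·B term per recipient: 4·0.25·0.328 + 3·0.25·0.274 + 3·0.0625·0.176 + 4·0.125·0.26 = 0.6965.

0.6965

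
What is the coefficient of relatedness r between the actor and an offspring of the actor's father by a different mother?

Each parent–offspring link contributes a factor of 1/2, and independent paths through distinct common ancestors add.
Half-sibs share one parent — one path of length 2: r = (1/2)^2 = 1/4.

0.25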